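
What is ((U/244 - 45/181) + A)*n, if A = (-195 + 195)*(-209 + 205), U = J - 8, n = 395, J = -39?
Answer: -7697365/44164 ≈ -174.29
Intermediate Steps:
U = -47 (U = -39 - 8 = -47)
A = 0 (A = 0*(-4) = 0)
((U/244 - 45/181) + A)*n = ((-47/244 - 45/181) + 0)*395 = (-19487/44164 + 0)*395 = -19487/44164*395 = -7697365/44164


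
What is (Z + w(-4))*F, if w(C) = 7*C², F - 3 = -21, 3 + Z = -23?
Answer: -1548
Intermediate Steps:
Z = -26 (Z = -3 - 23 = -26)
F = -18 (F = 3 - 21 = -18)
(Z + w(-4))*F = (-26 + 7*(-4)²)*(-18) = (-26 + 7*16)*(-18) = (-26 + 112)*(-18) = 86*(-18) = -1548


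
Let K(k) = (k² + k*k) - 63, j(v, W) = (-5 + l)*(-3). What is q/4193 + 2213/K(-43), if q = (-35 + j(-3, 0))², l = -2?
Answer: 1427367/2177365 ≈ 0.65555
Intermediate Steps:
j(v, W) = 21 (j(v, W) = (-5 - 2)*(-3) = -7*(-3) = 21)
q = 196 (q = (-35 + 21)² = (-14)² = 196)
K(k) = -63 + 2*k² (K(k) = (k² + k²) - 63 = 2*k² - 63 = -63 + 2*k²)
q/4193 + 2213/K(-43) = 196/4193 + 2213/(-63 + 2*(-43)²) = 196*(1/4193) + 2213/(-63 + 2*1849) = 28/599 + 2213/(-63 + 3698) = 28/599 + 2213/3635 = 1427367/2177365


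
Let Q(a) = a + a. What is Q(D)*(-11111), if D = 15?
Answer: -333330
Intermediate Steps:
Q(a) = 2*a
Q(D)*(-11111) = (2*15)*(-11111) = 30*(-11111) = -333330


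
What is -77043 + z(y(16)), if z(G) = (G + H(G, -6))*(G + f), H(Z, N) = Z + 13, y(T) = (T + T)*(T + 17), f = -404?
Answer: 1308457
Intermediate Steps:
y(T) = 2*T*(17 + T) (y(T) = (2*T)*(17 + T) = 2*T*(17 + T))
H(Z, N) = 13 + Z
z(G) = (-404 + G)*(13 + 2*G) (z(G) = (G + (13 + G))*(G - 404) = (13 + 2*G)*(-404 + G) = (-404 + G)*(13 + 2*G))
-77043 + z(y(16)) = -77043 + (-5252 - 1590*16*(17 + 16) + 2*(2*16*(17 + 16))²) = -77043 + (-5252 - 1590*16*33 + 2*(2*16*33)²) = -77043 + (-5252 - 795*1056 + 2*1056²) = -77043 + (-5252 - 839520 + 2*1115136) = -77043 + (-5252 - 839520 + 2230272) = -77043 + 1385500 = 1308457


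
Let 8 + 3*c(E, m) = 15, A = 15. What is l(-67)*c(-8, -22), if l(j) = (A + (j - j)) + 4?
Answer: 133/3 ≈ 44.333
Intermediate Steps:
c(E, m) = 7/3 (c(E, m) = -8/3 + (⅓)*15 = -8/3 + 5 = 7/3)
l(j) = 19 (l(j) = (15 + (j - j)) + 4 = (15 + 0) + 4 = 15 + 4 = 19)
l(-67)*c(-8, -22) = 19*(7/3) = 133/3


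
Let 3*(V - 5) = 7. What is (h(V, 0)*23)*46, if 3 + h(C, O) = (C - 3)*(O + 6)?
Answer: 24334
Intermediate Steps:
V = 22/3 (V = 5 + (⅓)*7 = 5 + 7/3 = 22/3 ≈ 7.3333)
h(C, O) = -3 + (-3 + C)*(6 + O) (h(C, O) = -3 + (C - 3)*(O + 6) = -3 + (-3 + C)*(6 + O))
(h(V, 0)*23)*46 = ((-21 - 3*0 + 6*(22/3) + (22/3)*0)*23)*46 = ((-21 + 0 + 44 + 0)*23)*46 = (23*23)*46 = 529*46 = 24334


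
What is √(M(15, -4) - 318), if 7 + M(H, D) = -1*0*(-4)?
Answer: 5*I*√13 ≈ 18.028*I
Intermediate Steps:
M(H, D) = -7 (M(H, D) = -7 - 1*0*(-4) = -7 + 0*(-4) = -7 + 0 = -7)
√(M(15, -4) - 318) = √(-7 - 318) = √(-325) = 5*I*√13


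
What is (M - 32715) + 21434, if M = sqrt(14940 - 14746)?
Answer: -11281 + sqrt(194) ≈ -11267.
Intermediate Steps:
M = sqrt(194) ≈ 13.928
(M - 32715) + 21434 = (sqrt(194) - 32715) + 21434 = (-32715 + sqrt(194)) + 21434 = -11281 + sqrt(194)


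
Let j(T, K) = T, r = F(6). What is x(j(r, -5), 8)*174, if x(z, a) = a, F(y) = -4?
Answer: 1392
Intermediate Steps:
r = -4
x(j(r, -5), 8)*174 = 8*174 = 1392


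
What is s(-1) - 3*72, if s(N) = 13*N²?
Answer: -203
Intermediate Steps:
s(-1) - 3*72 = 13*(-1)² - 3*72 = 13*1 - 216 = 13 - 216 = -203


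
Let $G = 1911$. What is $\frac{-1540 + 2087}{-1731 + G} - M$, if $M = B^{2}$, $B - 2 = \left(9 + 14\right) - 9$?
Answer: $- \frac{45533}{180} \approx -252.96$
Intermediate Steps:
$B = 16$ ($B = 2 + \left(\left(9 + 14\right) - 9\right) = 2 + \left(23 - 9\right) = 2 + 14 = 16$)
$M = 256$ ($M = 16^{2} = 256$)
$\frac{-1540 + 2087}{-1731 + G} - M = \frac{-1540 + 2087}{-1731 + 1911} - 256 = \frac{547}{180} - 256 = - \frac{45533}{180}$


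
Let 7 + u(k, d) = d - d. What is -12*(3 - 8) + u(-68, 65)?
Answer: 53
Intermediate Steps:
u(k, d) = -7 (u(k, d) = -7 + (d - d) = -7 + 0 = -7)
-12*(3 - 8) + u(-68, 65) = -12*(3 - 8) - 7 = -12*(-5) - 7 = 60 - 7 = 53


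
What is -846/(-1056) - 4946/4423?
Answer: -246853/778448 ≈ -0.31711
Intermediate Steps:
-846/(-1056) - 4946/4423 = -846*(-1/1056) - 4946*1/4423 = 141/176 - 4946/4423 = -246853/778448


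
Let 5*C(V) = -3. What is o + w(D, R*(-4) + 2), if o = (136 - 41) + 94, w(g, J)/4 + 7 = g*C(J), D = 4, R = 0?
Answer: 757/5 ≈ 151.40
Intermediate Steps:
C(V) = -⅗ (C(V) = (⅕)*(-3) = -⅗)
w(g, J) = -28 - 12*g/5 (w(g, J) = -28 + 4*(g*(-⅗)) = -28 + 4*(-3*g/5) = -28 - 12*g/5)
o = 189 (o = 95 + 94 = 189)
o + w(D, R*(-4) + 2) = 189 + (-28 - 12/5*4) = 189 + (-28 - 48/5) = 189 - 188/5 = 757/5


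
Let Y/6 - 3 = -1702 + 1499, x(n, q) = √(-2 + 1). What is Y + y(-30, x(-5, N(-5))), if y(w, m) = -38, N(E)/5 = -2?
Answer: -1238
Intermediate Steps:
N(E) = -10 (N(E) = 5*(-2) = -10)
x(n, q) = I (x(n, q) = √(-1) = I)
Y = -1200 (Y = 18 + 6*(-1702 + 1499) = 18 + 6*(-203) = 18 - 1218 = -1200)
Y + y(-30, x(-5, N(-5))) = -1200 - 38 = -1238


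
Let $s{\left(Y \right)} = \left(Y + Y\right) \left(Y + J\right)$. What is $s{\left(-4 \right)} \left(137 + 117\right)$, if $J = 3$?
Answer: $2032$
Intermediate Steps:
$s{\left(Y \right)} = 2 Y \left(3 + Y\right)$ ($s{\left(Y \right)} = \left(Y + Y\right) \left(Y + 3\right) = 2 Y \left(3 + Y\right)$)
$s{\left(-4 \right)} \left(137 + 117\right) = 2 \left(-4\right) \left(3 - 4\right) \left(137 + 117\right) = 2 \left(-4\right) \left(-1\right) 254 = 8 \cdot 254 = 2032$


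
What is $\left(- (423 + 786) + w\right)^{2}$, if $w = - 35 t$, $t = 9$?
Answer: $2322576$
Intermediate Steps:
$w = -315$ ($w = \left(-35\right) 9 = -315$)
$\left(- (423 + 786) + w\right)^{2} = \left(- (423 + 786) - 315\right)^{2} = \left(\left(-1\right) 1209 - 315\right)^{2} = \left(-1209 - 315\right)^{2} = \left(-1524\right)^{2} = 2322576$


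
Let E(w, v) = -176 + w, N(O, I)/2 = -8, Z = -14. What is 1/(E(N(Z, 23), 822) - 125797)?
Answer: -1/125989 ≈ -7.9372e-6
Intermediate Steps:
N(O, I) = -16 (N(O, I) = 2*(-8) = -16)
1/(E(N(Z, 23), 822) - 125797) = 1/((-176 - 16) - 125797) = 1/(-192 - 125797) = 1/(-125989) = -1/125989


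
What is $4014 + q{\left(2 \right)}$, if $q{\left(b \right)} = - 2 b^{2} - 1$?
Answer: $4005$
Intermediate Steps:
$q{\left(b \right)} = -1 - 2 b^{2}$
$4014 + q{\left(2 \right)} = 4014 - \left(1 + 2 \cdot 2^{2}\right) = 4014 - 9 = 4005$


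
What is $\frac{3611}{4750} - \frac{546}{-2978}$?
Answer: $\frac{6673529}{7072750} \approx 0.94355$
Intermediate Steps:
$\frac{3611}{4750} - \frac{546}{-2978} = 3611 \cdot \frac{1}{4750} - - \frac{273}{1489} = \frac{3611}{4750} + \frac{273}{1489} = \frac{6673529}{7072750}$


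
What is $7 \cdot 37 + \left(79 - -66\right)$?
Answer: $404$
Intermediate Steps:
$7 \cdot 37 + \left(79 - -66\right) = 259 + \left(79 + 66\right) = 259 + 145 = 404$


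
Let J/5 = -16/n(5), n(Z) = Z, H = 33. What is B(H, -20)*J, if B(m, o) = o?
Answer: 320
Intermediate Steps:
J = -16 (J = 5*(-16/5) = -16)
B(H, -20)*J = -20*(-16) = 320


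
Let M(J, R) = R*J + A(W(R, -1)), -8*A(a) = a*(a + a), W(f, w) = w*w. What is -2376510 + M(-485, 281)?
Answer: -10051181/4 ≈ -2.5128e+6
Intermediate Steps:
W(f, w) = w**2
A(a) = -a**2/4 (A(a) = -a*(a + a)/8 = -a*2*a/8 = -a**2/4)
M(J, R) = -1/4 + J*R (M(J, R) = R*J - ((-1)**2)**2/4 = J*R - 1/4*1**2 = J*R - 1/4*1 = J*R - 1/4 = -1/4 + J*R)
-2376510 + M(-485, 281) = -2376510 + (-1/4 - 485*281) = -2376510 + (-1/4 - 136285) = -2376510 - 545141/4 = -10051181/4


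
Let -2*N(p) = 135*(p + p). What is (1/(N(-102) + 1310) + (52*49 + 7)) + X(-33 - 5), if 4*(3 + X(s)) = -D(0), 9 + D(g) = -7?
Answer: 38544481/15080 ≈ 2556.0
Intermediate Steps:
D(g) = -16 (D(g) = -9 - 7 = -16)
N(p) = -135*p (N(p) = -135*(p + p)/2 = -135*2*p/2 = -135*p)
X(s) = 1 (X(s) = -3 + (-1*(-16))/4 = -3 + (1/4)*16 = -3 + 4 = 1)
(1/(N(-102) + 1310) + (52*49 + 7)) + X(-33 - 5) = (1/(-135*(-102) + 1310) + (52*49 + 7)) + 1 = (1/(13770 + 1310) + (2548 + 7)) + 1 = (1/15080 + 2555) + 1 = 38529401/15080 + 1 = 38544481/15080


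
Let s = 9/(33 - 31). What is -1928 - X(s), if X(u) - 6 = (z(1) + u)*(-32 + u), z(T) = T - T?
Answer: -7241/4 ≈ -1810.3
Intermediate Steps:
s = 9/2 ≈ 4.5000
z(T) = 0
X(u) = 6 + u*(-32 + u) (X(u) = 6 + (0 + u)*(-32 + u) = 6 + u*(-32 + u))
-1928 - X(s) = -1928 - (6 + (9/2)² - 32*9/2) = -1928 - (6 + 81/4 - 144) = -1928 - 1*(-471/4) = -1928 + 471/4 = -7241/4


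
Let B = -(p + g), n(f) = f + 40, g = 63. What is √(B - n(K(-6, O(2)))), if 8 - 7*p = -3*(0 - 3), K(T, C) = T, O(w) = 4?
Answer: I*√4746/7 ≈ 9.8416*I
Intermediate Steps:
p = -⅐ (p = 8/7 - (-3)*(0 - 3)/7 = 8/7 - (-3)*(-3)/7 = 8/7 - ⅐*9 = 8/7 - 9/7 = -⅐ ≈ -0.14286)
n(f) = 40 + f
B = -440/7 (B = -(-⅐ + 63) = -1*440/7 = -440/7 ≈ -62.857)
√(B - n(K(-6, O(2)))) = √(-440/7 - (40 - 6)) = √(-440/7 - 1*34) = √(-440/7 - 34) = √(-678/7) = I*√4746/7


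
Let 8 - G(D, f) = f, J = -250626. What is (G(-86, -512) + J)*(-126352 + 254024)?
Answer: -31931533232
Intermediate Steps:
G(D, f) = 8 - f
(G(-86, -512) + J)*(-126352 + 254024) = ((8 - 1*(-512)) - 250626)*(-126352 + 254024) = ((8 + 512) - 250626)*127672 = (520 - 250626)*127672 = -250106*127672 = -31931533232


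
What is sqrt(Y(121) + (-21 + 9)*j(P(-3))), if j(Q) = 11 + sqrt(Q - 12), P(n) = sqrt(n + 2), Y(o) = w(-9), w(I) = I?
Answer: sqrt(-141 - 12*sqrt(-12 + I)) ≈ 1.7234 - 12.071*I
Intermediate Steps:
Y(o) = -9
P(n) = sqrt(2 + n)
j(Q) = 11 + sqrt(-12 + Q)
sqrt(Y(121) + (-21 + 9)*j(P(-3))) = sqrt(-9 + (-21 + 9)*(11 + sqrt(-12 + sqrt(2 - 3)))) = sqrt(-9 - 12*(11 + sqrt(-12 + sqrt(-1)))) = sqrt(-9 - 12*(11 + sqrt(-12 + I))) = sqrt(-9 + (-132 - 12*sqrt(-12 + I))) = sqrt(-141 - 12*sqrt(-12 + I))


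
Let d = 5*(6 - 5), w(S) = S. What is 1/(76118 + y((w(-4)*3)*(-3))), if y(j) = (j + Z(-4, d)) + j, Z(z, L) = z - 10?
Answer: 1/76176 ≈ 1.3127e-5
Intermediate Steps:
d = 5 (d = 5*1 = 5)
Z(z, L) = -10 + z
y(j) = -14 + 2*j (y(j) = (j + (-10 - 4)) + j = (j - 14) + j = (-14 + j) + j = -14 + 2*j)
1/(76118 + y((w(-4)*3)*(-3))) = 1/(76118 + (-14 + 2*(-4*3*(-3)))) = 1/(76118 + (-14 + 2*(-12*(-3)))) = 1/(76118 + (-14 + 2*36)) = 1/(76118 + (-14 + 72)) = 1/(76118 + 58) = 1/76176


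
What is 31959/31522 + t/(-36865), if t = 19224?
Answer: 572189607/1162058530 ≈ 0.49239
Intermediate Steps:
31959/31522 + t/(-36865) = 31959/31522 + 19224/(-36865) = 31959*(1/31522) + 19224*(-1/36865) = 31959/31522 - 19224/36865 = 572189607/1162058530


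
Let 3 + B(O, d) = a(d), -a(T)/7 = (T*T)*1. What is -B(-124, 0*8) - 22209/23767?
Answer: 49092/23767 ≈ 2.0656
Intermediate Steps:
a(T) = -7*T**2 (a(T) = -7*T*T = -7*T**2)
B(O, d) = -3 - 7*d**2
-B(-124, 0*8) - 22209/23767 = -(-3 - 7*(0*8)**2) - 22209/23767 = -(-3 - 7*0**2) - 22209/23767 = -(-3 - 7*0) - 1*22209/23767 = -(-3 + 0) - 22209/23767 = -1*(-3) - 22209/23767 = 3 - 22209/23767 = 49092/23767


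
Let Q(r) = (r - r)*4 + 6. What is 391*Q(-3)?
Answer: 2346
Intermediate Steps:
Q(r) = 6 (Q(r) = 0*4 + 6 = 0 + 6 = 6)
391*Q(-3) = 391*6 = 2346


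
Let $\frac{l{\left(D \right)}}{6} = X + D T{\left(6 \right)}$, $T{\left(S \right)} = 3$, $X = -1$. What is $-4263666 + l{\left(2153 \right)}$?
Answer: $-4224918$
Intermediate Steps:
$l{\left(D \right)} = -6 + 18 D$ ($l{\left(D \right)} = 6 \left(-1 + D 3\right) = 6 \left(-1 + 3 D\right) = -6 + 18 D$)
$-4263666 + l{\left(2153 \right)} = -4263666 + \left(-6 + 18 \cdot 2153\right) = -4263666 + \left(-6 + 38754\right) = -4263666 + 38748 = -4224918$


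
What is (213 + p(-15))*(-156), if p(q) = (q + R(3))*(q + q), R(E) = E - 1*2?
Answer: -98748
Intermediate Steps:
R(E) = -2 + E (R(E) = E - 2 = -2 + E)
p(q) = 2*q*(1 + q) (p(q) = (q + (-2 + 3))*(q + q) = (q + 1)*(2*q) = (1 + q)*(2*q) = 2*q*(1 + q))
(213 + p(-15))*(-156) = (213 + 2*(-15)*(1 - 15))*(-156) = (213 + 2*(-15)*(-14))*(-156) = (213 + 420)*(-156) = 633*(-156) = -98748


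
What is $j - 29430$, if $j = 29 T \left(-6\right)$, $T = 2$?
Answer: $-29778$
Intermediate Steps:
$j = -348$ ($j = 29 \cdot 2 \left(-6\right) = 58 \left(-6\right) = -348$)
$j - 29430 = -348 - 29430 = -29778$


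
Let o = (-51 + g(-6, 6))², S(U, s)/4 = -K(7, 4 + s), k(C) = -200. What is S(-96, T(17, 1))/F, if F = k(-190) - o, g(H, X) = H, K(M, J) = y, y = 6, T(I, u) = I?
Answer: 24/3449 ≈ 0.0069585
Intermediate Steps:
K(M, J) = 6
S(U, s) = -24 (S(U, s) = 4*(-1*6) = 4*(-6) = -24)
o = 3249 (o = (-51 - 6)² = (-57)² = 3249)
F = -3449 (F = -200 - 1*3249 = -200 - 3249 = -3449)
S(-96, T(17, 1))/F = -24/(-3449) = -24*(-1/3449) = 24/3449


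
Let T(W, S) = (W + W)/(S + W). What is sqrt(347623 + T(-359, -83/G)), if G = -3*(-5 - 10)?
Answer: 2*sqrt(5728700010937)/8119 ≈ 589.60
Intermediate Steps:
G = 45 (G = -3*(-15) = 45)
T(W, S) = 2*W/(S + W) (T(W, S) = (2*W)/(S + W) = 2*W/(S + W))
sqrt(347623 + T(-359, -83/G)) = sqrt(347623 + 2*(-359)/(-83/45 - 359)) = sqrt(347623 + 2*(-359)/(-16238/45)) = sqrt(347623 + 2*(-359)*(-45/16238)) = sqrt(347623 + 16155/8119) = sqrt(2822367292/8119) = 2*sqrt(5728700010937)/8119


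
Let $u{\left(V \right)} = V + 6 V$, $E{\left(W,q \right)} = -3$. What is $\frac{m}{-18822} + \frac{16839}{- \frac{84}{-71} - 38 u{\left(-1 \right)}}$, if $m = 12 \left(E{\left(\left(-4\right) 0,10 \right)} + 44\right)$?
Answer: $\frac{3748944413}{59508890} \approx 62.998$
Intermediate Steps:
$m = 492$ ($m = 12 \left(-3 + 44\right) = 12 \cdot 41 = 492$)
$u{\left(V \right)} = 7 V$
$\frac{m}{-18822} + \frac{16839}{- \frac{84}{-71} - 38 u{\left(-1 \right)}} = \frac{492}{-18822} + \frac{16839}{- \frac{84}{-71} - 38 \cdot 7 \left(-1\right)} = 492 \left(- \frac{1}{18822}\right) + \frac{16839}{\left(-84\right) \left(- \frac{1}{71}\right) - -266} = - \frac{82}{3137} + \frac{16839}{\frac{84}{71} + 266} = - \frac{82}{3137} + \frac{16839}{\frac{18970}{71}} = - \frac{82}{3137} + 16839 \cdot \frac{71}{18970} = - \frac{82}{3137} + \frac{1195569}{18970} = \frac{3748944413}{59508890}$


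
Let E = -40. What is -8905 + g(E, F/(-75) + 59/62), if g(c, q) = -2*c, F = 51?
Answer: -8825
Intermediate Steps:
-8905 + g(E, F/(-75) + 59/62) = -8905 - 2*(-40) = -8905 + 80 = -8825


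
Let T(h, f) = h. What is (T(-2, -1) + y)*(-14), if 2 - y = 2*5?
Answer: 140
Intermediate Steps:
y = -8 (y = 2 - 2*5 = 2 - 1*10 = 2 - 10 = -8)
(T(-2, -1) + y)*(-14) = (-2 - 8)*(-14) = -10*(-14) = 140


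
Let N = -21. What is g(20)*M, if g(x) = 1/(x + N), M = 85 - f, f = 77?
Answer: -8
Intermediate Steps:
M = 8 (M = 85 - 1*77 = 85 - 77 = 8)
g(x) = 1/(-21 + x) (g(x) = 1/(x - 21) = 1/(-21 + x))
g(20)*M = 8/(-21 + 20) = 8/(-1) = -1*8 = -8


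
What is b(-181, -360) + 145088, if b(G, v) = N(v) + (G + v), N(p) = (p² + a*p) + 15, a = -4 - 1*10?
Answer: 279202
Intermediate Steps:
a = -14 (a = -4 - 10 = -14)
N(p) = 15 + p² - 14*p (N(p) = (p² - 14*p) + 15 = 15 + p² - 14*p)
b(G, v) = 15 + G + v² - 13*v (b(G, v) = (15 + v² - 14*v) + (G + v) = 15 + G + v² - 13*v)
b(-181, -360) + 145088 = (15 - 181 + (-360)² - 13*(-360)) + 145088 = (15 - 181 + 129600 + 4680) + 145088 = 134114 + 145088 = 279202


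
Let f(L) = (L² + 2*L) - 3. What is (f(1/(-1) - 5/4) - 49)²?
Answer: 677329/256 ≈ 2645.8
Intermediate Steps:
f(L) = -3 + L² + 2*L
(f(1/(-1) - 5/4) - 49)² = ((-3 + (1/(-1) - 5/4)² + 2*(1/(-1) - 5/4)) - 49)² = ((-3 + (1*(-1) - 5*¼)² + 2*(1*(-1) - 5*¼)) - 49)² = ((-3 + (-1 - 5/4)² + 2*(-1 - 5/4)) - 49)² = ((-3 + (-9/4)² + 2*(-9/4)) - 49)² = ((-3 + 81/16 - 9/2) - 49)² = (-39/16 - 49)² = (-823/16)² = 677329/256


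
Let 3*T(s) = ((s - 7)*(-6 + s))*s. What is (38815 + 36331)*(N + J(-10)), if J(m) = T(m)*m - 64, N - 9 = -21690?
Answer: -2858178110/3 ≈ -9.5273e+8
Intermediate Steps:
N = -21681 (N = 9 - 21690 = -21681)
T(s) = s*(-7 + s)*(-6 + s)/3 (T(s) = (((s - 7)*(-6 + s))*s)/3 = (((-7 + s)*(-6 + s))*s)/3 = (s*(-7 + s)*(-6 + s))/3 = s*(-7 + s)*(-6 + s)/3)
J(m) = -64 + m**2*(42 + m**2 - 13*m)/3 (J(m) = (m*(42 + m**2 - 13*m)/3)*m - 64 = m**2*(42 + m**2 - 13*m)/3 - 64 = -64 + m**2*(42 + m**2 - 13*m)/3)
(38815 + 36331)*(N + J(-10)) = (38815 + 36331)*(-21681 + (-64 + (1/3)*(-10)**2*(42 + (-10)**2 - 13*(-10)))) = 75146*(-21681 + (-64 + (1/3)*100*(42 + 100 + 130))) = 75146*(-21681 + (-64 + (1/3)*100*272)) = 75146*(-21681 + (-64 + 27200/3)) = 75146*(-21681 + 27008/3) = 75146*(-38035/3) = -2858178110/3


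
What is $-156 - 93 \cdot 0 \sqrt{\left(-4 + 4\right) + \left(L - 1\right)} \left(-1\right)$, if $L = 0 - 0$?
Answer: $-156$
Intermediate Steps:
$L = 0$ ($L = 0 + 0 = 0$)
$-156 - 93 \cdot 0 \sqrt{\left(-4 + 4\right) + \left(L - 1\right)} \left(-1\right) = -156 - 93 \cdot 0 \sqrt{\left(-4 + 4\right) + \left(0 - 1\right)} \left(-1\right) = -156 - 93 \cdot 0 \sqrt{0 + \left(0 - 1\right)} \left(-1\right) = -156 - 93 \cdot 0 \sqrt{0 - 1} \left(-1\right) = -156 - 93 \cdot 0 \sqrt{-1} \left(-1\right) = -156 - 93 \cdot 0 i \left(-1\right) = -156 - 93 \cdot 0 \left(-1\right) = -156 - 0 = -156 + 0 = -156$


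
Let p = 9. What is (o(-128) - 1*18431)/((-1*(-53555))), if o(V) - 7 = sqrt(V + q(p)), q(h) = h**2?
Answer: -18424/53555 + I*sqrt(47)/53555 ≈ -0.34402 + 0.00012801*I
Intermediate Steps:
o(V) = 7 + sqrt(81 + V) (o(V) = 7 + sqrt(V + 9**2) = 7 + sqrt(V + 81) = 7 + sqrt(81 + V))
(o(-128) - 1*18431)/((-1*(-53555))) = ((7 + sqrt(81 - 128)) - 1*18431)/((-1*(-53555))) = ((7 + sqrt(-47)) - 18431)/53555 = ((7 + I*sqrt(47)) - 18431)*(1/53555) = (-18424 + I*sqrt(47))*(1/53555) = -18424/53555 + I*sqrt(47)/53555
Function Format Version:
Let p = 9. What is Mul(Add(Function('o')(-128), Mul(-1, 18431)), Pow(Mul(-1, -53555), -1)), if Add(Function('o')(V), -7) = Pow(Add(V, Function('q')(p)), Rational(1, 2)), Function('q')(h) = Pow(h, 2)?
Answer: Add(Rational(-18424, 53555), Mul(Rational(1, 53555), I, Pow(47, Rational(1, 2)))) ≈ Add(-0.34402, Mul(0.00012801, I))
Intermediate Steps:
Function('o')(V) = Add(7, Pow(Add(81, V), Rational(1, 2))) (Function('o')(V) = Add(7, Pow(Add(V, Pow(9, 2)), Rational(1, 2))) = Add(7, Pow(Add(V, 81), Rational(1, 2))) = Add(7, Pow(Add(81, V), Rational(1, 2))))
Mul(Add(Function('o')(-128), Mul(-1, 18431)), Pow(Mul(-1, -53555), -1)) = Mul(Add(Add(7, Pow(Add(81, -128), Rational(1, 2))), Mul(-1, 18431)), Pow(Mul(-1, -53555), -1)) = Mul(Add(Add(7, Pow(-47, Rational(1, 2))), -18431), Pow(53555, -1)) = Mul(Add(Add(7, Mul(I, Pow(47, Rational(1, 2)))), -18431), Rational(1, 53555)) = Mul(Add(-18424, Mul(I, Pow(47, Rational(1, 2)))), Rational(1, 53555)) = Add(Rational(-18424, 53555), Mul(Rational(1, 53555), I, Pow(47, Rational(1, 2))))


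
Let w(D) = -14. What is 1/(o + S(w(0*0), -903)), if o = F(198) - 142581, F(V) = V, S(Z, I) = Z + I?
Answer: -1/143300 ≈ -6.9784e-6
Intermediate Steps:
S(Z, I) = I + Z
o = -142383 (o = 198 - 142581 = -142383)
1/(o + S(w(0*0), -903)) = 1/(-142383 + (-903 - 14)) = 1/(-142383 - 917) = 1/(-143300) = -1/143300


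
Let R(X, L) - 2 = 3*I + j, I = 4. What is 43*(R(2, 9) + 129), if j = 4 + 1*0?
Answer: 6321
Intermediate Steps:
j = 4 (j = 4 + 0 = 4)
R(X, L) = 18 (R(X, L) = 2 + (3*4 + 4) = 2 + (12 + 4) = 2 + 16 = 18)
43*(R(2, 9) + 129) = 43*(18 + 129) = 43*147 = 6321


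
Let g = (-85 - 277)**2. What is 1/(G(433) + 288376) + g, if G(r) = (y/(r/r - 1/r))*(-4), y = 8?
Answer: 1020215018611/7785286 ≈ 1.3104e+5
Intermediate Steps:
G(r) = -32/(1 - 1/r) (G(r) = (8/(r/r - 1/r))*(-4) = (8/(1 - 1/r))*(-4) = -32/(1 - 1/r))
g = 131044 (g = (-362)**2 = 131044)
1/(G(433) + 288376) + g = 1/(-32*433/(-1 + 433) + 288376) + 131044 = 1/(-32*433/432 + 288376) + 131044 = 1/(-32*433*1/432 + 288376) + 131044 = 1/(-866/27 + 288376) + 131044 = 1/(7785286/27) + 131044 = 27/7785286 + 131044 = 1020215018611/7785286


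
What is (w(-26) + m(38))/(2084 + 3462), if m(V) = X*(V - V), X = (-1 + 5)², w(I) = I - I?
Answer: 0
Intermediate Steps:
w(I) = 0
X = 16 (X = 4² = 16)
m(V) = 0 (m(V) = 16*(V - V) = 16*0 = 0)
(w(-26) + m(38))/(2084 + 3462) = (0 + 0)/(2084 + 3462) = 0/5546 = 0*(1/5546) = 0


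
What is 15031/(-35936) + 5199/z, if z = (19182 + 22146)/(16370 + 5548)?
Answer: 28432961411/10313632 ≈ 2756.8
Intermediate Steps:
z = 6888/3653 (z = 41328/21918 = 41328*(1/21918) = 6888/3653 ≈ 1.8856)
15031/(-35936) + 5199/z = 15031/(-35936) + 5199/(6888/3653) = 15031*(-1/35936) + 5199*(3653/6888) = -15031/35936 + 6330649/2296 = 28432961411/10313632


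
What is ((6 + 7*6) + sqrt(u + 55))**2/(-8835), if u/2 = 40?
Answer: -813/2945 - 96*sqrt(15)/2945 ≈ -0.40231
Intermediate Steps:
u = 80 (u = 2*40 = 80)
((6 + 7*6) + sqrt(u + 55))**2/(-8835) = ((6 + 7*6) + sqrt(80 + 55))**2/(-8835) = ((6 + 42) + sqrt(135))**2*(-1/8835) = (48 + 3*sqrt(15))**2*(-1/8835) = -(48 + 3*sqrt(15))**2/8835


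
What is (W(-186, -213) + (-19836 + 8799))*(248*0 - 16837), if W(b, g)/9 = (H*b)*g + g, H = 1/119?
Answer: 19951238868/119 ≈ 1.6766e+8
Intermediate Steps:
H = 1/119 ≈ 0.0084034
W(b, g) = 9*g + 9*b*g/119 (W(b, g) = 9*((b/119)*g + g) = 9*(b*g/119 + g) = 9*(g + b*g/119) = 9*g + 9*b*g/119)
(W(-186, -213) + (-19836 + 8799))*(248*0 - 16837) = ((9/119)*(-213)*(119 - 186) + (-19836 + 8799))*(248*0 - 16837) = ((9/119)*(-213)*(-67) - 11037)*(0 - 16837) = (128439/119 - 11037)*(-16837) = -1184964/119*(-16837) = 19951238868/119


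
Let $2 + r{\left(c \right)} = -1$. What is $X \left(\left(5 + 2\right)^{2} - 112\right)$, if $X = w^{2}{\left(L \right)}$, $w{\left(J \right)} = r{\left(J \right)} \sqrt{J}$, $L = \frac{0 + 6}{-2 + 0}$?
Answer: $1701$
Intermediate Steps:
$L = -3$ ($L = \frac{6}{-2} = 6 \left(- \frac{1}{2}\right) = -3$)
$r{\left(c \right)} = -3$ ($r{\left(c \right)} = -2 - 1 = -3$)
$w{\left(J \right)} = - 3 \sqrt{J}$
$X = -27$ ($X = \left(- 3 \sqrt{-3}\right)^{2} = \left(- 3 i \sqrt{3}\right)^{2} = -27$)
$X \left(\left(5 + 2\right)^{2} - 112\right) = - 27 \left(\left(5 + 2\right)^{2} - 112\right) = - 27 \left(7^{2} - 112\right) = - 27 \left(49 - 112\right) = \left(-27\right) \left(-63\right) = 1701$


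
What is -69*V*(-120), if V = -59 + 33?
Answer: -215280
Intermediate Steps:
V = -26
-69*V*(-120) = -69*(-26)*(-120) = 1794*(-120) = -215280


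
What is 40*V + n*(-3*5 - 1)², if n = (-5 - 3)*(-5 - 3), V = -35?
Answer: 14984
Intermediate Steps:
n = 64 (n = -8*(-8) = 64)
40*V + n*(-3*5 - 1)² = 40*(-35) + 64*(-3*5 - 1)² = -1400 + 64*(-15 - 1)² = -1400 + 64*(-16)² = -1400 + 64*256 = -1400 + 16384 = 14984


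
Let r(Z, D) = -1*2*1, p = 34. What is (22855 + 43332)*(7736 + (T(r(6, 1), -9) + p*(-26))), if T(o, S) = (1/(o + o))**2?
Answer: 7256279371/16 ≈ 4.5352e+8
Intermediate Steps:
r(Z, D) = -2 (r(Z, D) = -2*1 = -2)
T(o, S) = 1/(4*o**2) (T(o, S) = (1/(2*o))**2 = 1/(4*o**2))
(22855 + 43332)*(7736 + (T(r(6, 1), -9) + p*(-26))) = (22855 + 43332)*(7736 + ((1/4)/(-2)**2 + 34*(-26))) = 66187*(7736 + ((1/4)*(1/4) - 884)) = 66187*(7736 + (1/16 - 884)) = 66187*(7736 - 14143/16) = 66187*(109633/16) = 7256279371/16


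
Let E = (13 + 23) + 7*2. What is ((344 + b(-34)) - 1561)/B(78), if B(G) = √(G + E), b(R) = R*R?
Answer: -61*√2/16 ≈ -5.3917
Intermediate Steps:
b(R) = R²
E = 50 (E = 36 + 14 = 50)
B(G) = √(50 + G) (B(G) = √(G + 50) = √(50 + G))
((344 + b(-34)) - 1561)/B(78) = ((344 + (-34)²) - 1561)/(√(50 + 78)) = ((344 + 1156) - 1561)/(√128) = (1500 - 1561)/((8*√2)) = -61*√2/16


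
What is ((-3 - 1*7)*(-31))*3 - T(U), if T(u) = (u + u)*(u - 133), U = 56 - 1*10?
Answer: 8934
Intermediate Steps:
U = 46 (U = 56 - 10 = 46)
T(u) = 2*u*(-133 + u) (T(u) = (2*u)*(-133 + u) = 2*u*(-133 + u))
((-3 - 1*7)*(-31))*3 - T(U) = ((-3 - 1*7)*(-31))*3 - 2*46*(-133 + 46) = ((-3 - 7)*(-31))*3 - 2*46*(-87) = -10*(-31)*3 - 1*(-8004) = 310*3 + 8004 = 930 + 8004 = 8934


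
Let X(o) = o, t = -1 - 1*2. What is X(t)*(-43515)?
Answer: 130545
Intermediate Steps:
t = -3 (t = -1 - 2 = -3)
X(t)*(-43515) = -3*(-43515) = 130545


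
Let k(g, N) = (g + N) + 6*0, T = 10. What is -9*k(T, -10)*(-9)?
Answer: 0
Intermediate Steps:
k(g, N) = N + g (k(g, N) = (N + g) + 0 = N + g)
-9*k(T, -10)*(-9) = -9*(-10 + 10)*(-9) = -0*(-9) = -9*0 = 0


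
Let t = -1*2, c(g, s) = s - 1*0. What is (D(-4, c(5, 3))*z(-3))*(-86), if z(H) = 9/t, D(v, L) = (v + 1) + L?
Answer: 0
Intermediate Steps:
c(g, s) = s (c(g, s) = s + 0 = s)
t = -2
D(v, L) = 1 + L + v (D(v, L) = (1 + v) + L = 1 + L + v)
z(H) = -9/2 (z(H) = 9/(-2) = 9*(-½) = -9/2)
(D(-4, c(5, 3))*z(-3))*(-86) = ((1 + 3 - 4)*(-9/2))*(-86) = (0*(-9/2))*(-86) = 0*(-86) = 0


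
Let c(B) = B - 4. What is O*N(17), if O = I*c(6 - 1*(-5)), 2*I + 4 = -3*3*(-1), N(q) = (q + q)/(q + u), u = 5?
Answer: 595/22 ≈ 27.045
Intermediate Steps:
c(B) = -4 + B
N(q) = 2*q/(5 + q) (N(q) = (q + q)/(q + 5) = (2*q)/(5 + q) = 2*q/(5 + q))
I = 5/2 (I = -2 + (-3*3*(-1))/2 = -2 + (-9*(-1))/2 = -2 + (1/2)*9 = -2 + 9/2 = 5/2 ≈ 2.5000)
O = 35/2 (O = 5*(-4 + (6 - 1*(-5)))/2 = 5*(-4 + (6 + 5))/2 = 5*(-4 + 11)/2 = (5/2)*7 = 35/2 ≈ 17.500)
O*N(17) = 35*(2*17/(5 + 17))/2 = 35*(2*17/22)/2 = 35*(2*17*(1/22))/2 = (35/2)*(17/11) = 595/22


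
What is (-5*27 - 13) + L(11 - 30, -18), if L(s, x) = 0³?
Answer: -148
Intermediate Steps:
L(s, x) = 0
(-5*27 - 13) + L(11 - 30, -18) = (-5*27 - 13) + 0 = (-135 - 13) + 0 = -148 + 0 = -148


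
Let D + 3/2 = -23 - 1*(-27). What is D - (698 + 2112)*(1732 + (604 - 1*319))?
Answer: -11335535/2 ≈ -5.6678e+6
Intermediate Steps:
D = 5/2 (D = -3/2 + (-23 - 1*(-27)) = -3/2 + (-23 + 27) = -3/2 + 4 = 5/2 ≈ 2.5000)
D - (698 + 2112)*(1732 + (604 - 1*319)) = 5/2 - (698 + 2112)*(1732 + (604 - 1*319)) = 5/2 - 2810*(1732 + (604 - 319)) = 5/2 - 2810*(1732 + 285) = 5/2 - 2810*2017 = 5/2 - 1*5667770 = 5/2 - 5667770 = -11335535/2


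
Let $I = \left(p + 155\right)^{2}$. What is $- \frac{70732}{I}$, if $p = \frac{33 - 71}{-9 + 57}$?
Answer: $- \frac{40741632}{13697401} \approx -2.9744$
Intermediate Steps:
$p = - \frac{19}{24}$ ($p = - \frac{38}{48} = \left(-38\right) \frac{1}{48} = - \frac{19}{24} \approx -0.79167$)
$I = \frac{13697401}{576}$ ($I = \left(- \frac{19}{24} + 155\right)^{2} = \left(\frac{3701}{24}\right)^{2} = \frac{13697401}{576} \approx 23780.0$)
$- \frac{70732}{I} = - \frac{70732}{\frac{13697401}{576}} = \left(-70732\right) \frac{576}{13697401} = - \frac{40741632}{13697401}$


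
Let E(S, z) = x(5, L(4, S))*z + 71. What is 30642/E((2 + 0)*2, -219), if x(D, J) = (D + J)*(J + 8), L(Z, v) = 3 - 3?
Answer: -30642/8689 ≈ -3.5265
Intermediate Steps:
L(Z, v) = 0
x(D, J) = (8 + J)*(D + J) (x(D, J) = (D + J)*(8 + J) = (8 + J)*(D + J))
E(S, z) = 71 + 40*z (E(S, z) = (0² + 8*5 + 8*0 + 5*0)*z + 71 = (0 + 40 + 0 + 0)*z + 71 = 40*z + 71 = 71 + 40*z)
30642/E((2 + 0)*2, -219) = 30642/(71 + 40*(-219)) = 30642/(71 - 8760) = 30642/(-8689) = 30642*(-1/8689) = -30642/8689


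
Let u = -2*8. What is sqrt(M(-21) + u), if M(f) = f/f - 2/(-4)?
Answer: I*sqrt(58)/2 ≈ 3.8079*I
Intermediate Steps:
M(f) = 3/2 (M(f) = 1 - 2*(-1/4) = 1 + 1/2 = 3/2)
u = -16
sqrt(M(-21) + u) = sqrt(3/2 - 16) = sqrt(-29/2) = I*sqrt(58)/2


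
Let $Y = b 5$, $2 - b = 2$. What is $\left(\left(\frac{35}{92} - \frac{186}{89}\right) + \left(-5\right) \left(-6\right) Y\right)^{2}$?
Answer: $\frac{195916009}{67043344} \approx 2.9222$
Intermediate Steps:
$b = 0$ ($b = 2 - 2 = 0$)
$Y = 0$ ($Y = 0 \cdot 5 = 0$)
$\left(\left(\frac{35}{92} - \frac{186}{89}\right) + \left(-5\right) \left(-6\right) Y\right)^{2} = \left(\left(\frac{35}{92} - \frac{186}{89}\right) + \left(-5\right) \left(-6\right) 0\right)^{2} = \left(\left(35 \cdot \frac{1}{92} - \frac{186}{89}\right) + 30 \cdot 0\right)^{2} = \left(\left(\frac{35}{92} - \frac{186}{89}\right) + 0\right)^{2} = \left(- \frac{13997}{8188} + 0\right)^{2} = \left(- \frac{13997}{8188}\right)^{2} = \frac{195916009}{67043344}$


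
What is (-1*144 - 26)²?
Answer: 28900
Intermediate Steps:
(-1*144 - 26)² = (-144 - 26)² = (-170)² = 28900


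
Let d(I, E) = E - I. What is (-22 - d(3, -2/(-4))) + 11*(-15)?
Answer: -369/2 ≈ -184.50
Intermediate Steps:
(-22 - d(3, -2/(-4))) + 11*(-15) = (-22 - (-2/(-4) - 1*3)) + 11*(-15) = (-22 - (-2*(-1/4) - 3)) - 165 = (-22 - (1/2 - 3)) - 165 = (-22 - 1*(-5/2)) - 165 = (-22 + 5/2) - 165 = -39/2 - 165 = -369/2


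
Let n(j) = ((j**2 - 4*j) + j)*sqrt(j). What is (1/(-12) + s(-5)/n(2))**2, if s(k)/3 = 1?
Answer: 163/144 + sqrt(2)/8 ≈ 1.3087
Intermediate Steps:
s(k) = 3 (s(k) = 3*1 = 3)
n(j) = sqrt(j)*(j**2 - 3*j) (n(j) = (j**2 - 3*j)*sqrt(j) = sqrt(j)*(j**2 - 3*j))
(1/(-12) + s(-5)/n(2))**2 = (1/(-12) + 3/((2**(3/2)*(-3 + 2))))**2 = (1*(-1/12) + 3/(((2*sqrt(2))*(-1))))**2 = (-1/12 + 3/((-2*sqrt(2))))**2 = (-1/12 + 3*(-sqrt(2)/4))**2 = (-1/12 - 3*sqrt(2)/4)**2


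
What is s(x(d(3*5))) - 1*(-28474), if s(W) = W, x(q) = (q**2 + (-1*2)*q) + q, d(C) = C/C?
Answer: 28474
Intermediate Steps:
d(C) = 1
x(q) = q**2 - q (x(q) = (q**2 - 2*q) + q = q**2 - q)
s(x(d(3*5))) - 1*(-28474) = 1*(-1 + 1) - 1*(-28474) = 1*0 + 28474 = 0 + 28474 = 28474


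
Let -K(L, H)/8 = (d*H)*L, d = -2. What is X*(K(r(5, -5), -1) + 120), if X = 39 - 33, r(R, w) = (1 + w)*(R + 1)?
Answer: 3024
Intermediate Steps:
r(R, w) = (1 + R)*(1 + w) (r(R, w) = (1 + w)*(1 + R) = (1 + R)*(1 + w))
K(L, H) = 16*H*L (K(L, H) = -8*(-2*H)*L = -(-16)*H*L = 16*H*L)
X = 6
X*(K(r(5, -5), -1) + 120) = 6*(16*(-1)*(1 + 5 - 5 + 5*(-5)) + 120) = 6*(16*(-1)*(1 + 5 - 5 - 25) + 120) = 6*(16*(-1)*(-24) + 120) = 6*(384 + 120) = 6*504 = 3024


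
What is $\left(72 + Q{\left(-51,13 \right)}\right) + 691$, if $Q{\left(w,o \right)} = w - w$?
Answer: $763$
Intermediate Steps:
$Q{\left(w,o \right)} = 0$
$\left(72 + Q{\left(-51,13 \right)}\right) + 691 = \left(72 + 0\right) + 691 = 72 + 691 = 763$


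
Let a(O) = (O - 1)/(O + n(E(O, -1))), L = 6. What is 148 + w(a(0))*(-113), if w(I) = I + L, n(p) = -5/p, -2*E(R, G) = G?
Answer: -5413/10 ≈ -541.30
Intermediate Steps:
E(R, G) = -G/2
a(O) = (-1 + O)/(-10 + O) (a(O) = (O - 1)/(O - 5/((-½*(-1)))) = (-1 + O)/(O - 5/½) = (-1 + O)/(O - 5*2) = (-1 + O)/(O - 10) = (-1 + O)/(-10 + O))
w(I) = 6 + I (w(I) = I + 6 = 6 + I)
148 + w(a(0))*(-113) = 148 + (6 + (-1 + 0)/(-10 + 0))*(-113) = 148 + (6 - 1/(-10))*(-113) = 148 + (6 - ⅒*(-1))*(-113) = 148 + (6 + ⅒)*(-113) = 148 + (61/10)*(-113) = 148 - 6893/10 = -5413/10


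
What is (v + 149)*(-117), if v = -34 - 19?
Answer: -11232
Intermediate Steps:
v = -53
(v + 149)*(-117) = (-53 + 149)*(-117) = 96*(-117) = -11232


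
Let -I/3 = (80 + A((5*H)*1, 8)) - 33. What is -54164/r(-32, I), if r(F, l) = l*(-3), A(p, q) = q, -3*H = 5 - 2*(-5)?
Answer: -4924/45 ≈ -109.42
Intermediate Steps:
H = -5 (H = -(5 - 2*(-5))/3 = -(5 + 10)/3 = -⅓*15 = -5)
I = -165 (I = -3*((80 + 8) - 33) = -3*(88 - 33) = -3*55 = -165)
r(F, l) = -3*l
-54164/r(-32, I) = -54164/((-3*(-165))) = -54164/495 = -54164*1/495 = -4924/45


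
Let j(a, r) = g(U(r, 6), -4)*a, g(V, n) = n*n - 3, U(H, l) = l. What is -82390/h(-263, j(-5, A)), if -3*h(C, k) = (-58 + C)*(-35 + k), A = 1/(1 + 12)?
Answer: 77/10 ≈ 7.7000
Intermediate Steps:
A = 1/13 ≈ 0.076923
g(V, n) = -3 + n² (g(V, n) = n² - 3 = -3 + n²)
j(a, r) = 13*a (j(a, r) = (-3 + (-4)²)*a = (-3 + 16)*a = 13*a)
h(C, k) = -(-58 + C)*(-35 + k)/3
-82390/h(-263, j(-5, A)) = -82390/(-2030/3 + (35/3)*(-263) + 58*(13*(-5))/3 - ⅓*(-263)*13*(-5)) = -82390/(-2030/3 - 9205/3 + (58/3)*(-65) - ⅓*(-263)*(-65)) = -82390/(-2030/3 - 9205/3 - 3770/3 - 17095/3) = -82390/(-10700) = -82390*(-1/10700) = 77/10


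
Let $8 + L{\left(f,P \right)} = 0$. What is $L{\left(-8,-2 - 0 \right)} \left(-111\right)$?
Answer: $888$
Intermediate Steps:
$L{\left(f,P \right)} = -8$ ($L{\left(f,P \right)} = -8 + 0 = -8$)
$L{\left(-8,-2 - 0 \right)} \left(-111\right) = \left(-8\right) \left(-111\right) = 888$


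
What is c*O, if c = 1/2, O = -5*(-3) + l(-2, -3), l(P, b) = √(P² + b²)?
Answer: 15/2 + √13/2 ≈ 9.3028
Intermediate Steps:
O = 15 + √13 (O = -5*(-3) + √((-2)² + (-3)²) = 15 + √(4 + 9) = 15 + √13 ≈ 18.606)
c = ½ ≈ 0.50000
c*O = (15 + √13)/2 = 15/2 + √13/2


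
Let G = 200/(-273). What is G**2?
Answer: 40000/74529 ≈ 0.53670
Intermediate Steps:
G = -200/273 (G = 200*(-1/273) = -200/273 ≈ -0.73260)
G**2 = (-200/273)**2 = 40000/74529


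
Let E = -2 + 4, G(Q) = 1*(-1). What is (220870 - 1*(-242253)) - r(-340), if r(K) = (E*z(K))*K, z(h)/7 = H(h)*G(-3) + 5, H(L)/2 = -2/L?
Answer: 486867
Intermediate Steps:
G(Q) = -1
H(L) = -4/L (H(L) = 2*(-2/L) = -4/L)
z(h) = 35 + 28/h (z(h) = 7*(-4/h*(-1) + 5) = 7*(4/h + 5) = 7*(5 + 4/h) = 35 + 28/h)
E = 2
r(K) = K*(70 + 56/K) (r(K) = (2*(35 + 28/K))*K = (70 + 56/K)*K = K*(70 + 56/K))
(220870 - 1*(-242253)) - r(-340) = (220870 - 1*(-242253)) - (56 + 70*(-340)) = (220870 + 242253) - (56 - 23800) = 463123 - 1*(-23744) = 463123 + 23744 = 486867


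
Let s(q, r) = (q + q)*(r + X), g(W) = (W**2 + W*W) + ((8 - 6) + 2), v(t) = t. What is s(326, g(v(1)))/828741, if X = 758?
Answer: 498128/828741 ≈ 0.60107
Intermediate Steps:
g(W) = 4 + 2*W**2 (g(W) = (W**2 + W**2) + (2 + 2) = 2*W**2 + 4 = 4 + 2*W**2)
s(q, r) = 2*q*(758 + r) (s(q, r) = (q + q)*(r + 758) = (2*q)*(758 + r) = 2*q*(758 + r))
s(326, g(v(1)))/828741 = (2*326*(758 + (4 + 2*1**2)))/828741 = (2*326*(758 + (4 + 2*1)))*(1/828741) = (2*326*(758 + (4 + 2)))*(1/828741) = (2*326*(758 + 6))*(1/828741) = (2*326*764)*(1/828741) = 498128*(1/828741) = 498128/828741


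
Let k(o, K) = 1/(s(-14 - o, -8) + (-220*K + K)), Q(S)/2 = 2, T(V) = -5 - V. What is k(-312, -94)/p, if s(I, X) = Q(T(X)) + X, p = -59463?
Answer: -1/1223867466 ≈ -8.1708e-10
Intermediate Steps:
Q(S) = 4 (Q(S) = 2*2 = 4)
s(I, X) = 4 + X
k(o, K) = 1/(-4 - 219*K) (k(o, K) = 1/((4 - 8) + (-220*K + K)) = 1/(-4 - 219*K))
k(-312, -94)/p = -1/(4 + 219*(-94))/(-59463) = -1/(4 - 20586)*(-1/59463) = -1/(-20582)*(-1/59463) = -1*(-1/20582)*(-1/59463) = (1/20582)*(-1/59463) = -1/1223867466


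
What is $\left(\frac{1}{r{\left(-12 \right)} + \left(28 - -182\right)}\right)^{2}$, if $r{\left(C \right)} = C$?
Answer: $\frac{1}{39204} \approx 2.5508 \cdot 10^{-5}$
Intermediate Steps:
$\left(\frac{1}{r{\left(-12 \right)} + \left(28 - -182\right)}\right)^{2} = \left(\frac{1}{-12 + \left(28 - -182\right)}\right)^{2} = \left(\frac{1}{-12 + \left(28 + 182\right)}\right)^{2} = \left(\frac{1}{-12 + 210}\right)^{2} = \left(\frac{1}{198}\right)^{2} = \frac{1}{39204}$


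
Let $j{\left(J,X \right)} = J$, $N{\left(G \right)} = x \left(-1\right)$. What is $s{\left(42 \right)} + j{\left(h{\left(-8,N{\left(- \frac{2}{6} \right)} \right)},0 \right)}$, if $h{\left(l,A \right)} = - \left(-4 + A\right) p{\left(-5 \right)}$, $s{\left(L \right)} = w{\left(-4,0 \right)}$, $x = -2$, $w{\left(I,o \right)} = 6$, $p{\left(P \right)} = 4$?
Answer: $14$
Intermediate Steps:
$s{\left(L \right)} = 6$
$N{\left(G \right)} = 2$ ($N{\left(G \right)} = \left(-2\right) \left(-1\right) = 2$)
$h{\left(l,A \right)} = 16 - 4 A$ ($h{\left(l,A \right)} = - \left(-4 + A\right) 4 = - (-16 + 4 A) = 16 - 4 A$)
$s{\left(42 \right)} + j{\left(h{\left(-8,N{\left(- \frac{2}{6} \right)} \right)},0 \right)} = 6 + \left(16 - 8\right) = 6 + 8 = 14$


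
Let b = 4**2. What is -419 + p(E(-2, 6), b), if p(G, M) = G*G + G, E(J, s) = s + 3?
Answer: -329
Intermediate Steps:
E(J, s) = 3 + s
b = 16
p(G, M) = G + G**2 (p(G, M) = G**2 + G = G + G**2)
-419 + p(E(-2, 6), b) = -419 + (3 + 6)*(1 + (3 + 6)) = -419 + 9*(1 + 9) = -419 + 9*10 = -419 + 90 = -329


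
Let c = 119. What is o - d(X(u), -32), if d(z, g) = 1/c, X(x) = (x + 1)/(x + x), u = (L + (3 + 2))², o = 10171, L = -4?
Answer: 1210348/119 ≈ 10171.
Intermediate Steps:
u = 1 (u = (-4 + (3 + 2))² = (-4 + 5)² = 1² = 1)
X(x) = (1 + x)/(2*x) (X(x) = (1 + x)/((2*x)) = (1 + x)*(1/(2*x)) = (1 + x)/(2*x))
d(z, g) = 1/119
o - d(X(u), -32) = 10171 - 1*1/119 = 10171 - 1/119 = 1210348/119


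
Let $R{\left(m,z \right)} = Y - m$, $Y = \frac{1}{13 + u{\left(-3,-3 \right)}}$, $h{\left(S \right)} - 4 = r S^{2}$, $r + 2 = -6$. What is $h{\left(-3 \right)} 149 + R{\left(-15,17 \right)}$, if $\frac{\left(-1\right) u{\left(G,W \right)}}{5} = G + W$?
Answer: $- \frac{435030}{43} \approx -10117.0$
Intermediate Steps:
$r = -8$ ($r = -2 - 6 = -8$)
$u{\left(G,W \right)} = - 5 G - 5 W$ ($u{\left(G,W \right)} = - 5 \left(G + W\right) = - 5 G - 5 W$)
$h{\left(S \right)} = 4 - 8 S^{2}$
$Y = \frac{1}{43}$ ($Y = \frac{1}{13 - -30} = \frac{1}{13 + \left(15 + 15\right)} = \frac{1}{13 + 30} = \frac{1}{43} \approx 0.023256$)
$R{\left(m,z \right)} = \frac{1}{43} - m$
$h{\left(-3 \right)} 149 + R{\left(-15,17 \right)} = \left(4 - 8 \left(-3\right)^{2}\right) 149 + \left(\frac{1}{43} - -15\right) = \left(4 - 72\right) 149 + \left(\frac{1}{43} + 15\right) = \left(4 - 72\right) 149 + \frac{646}{43} = \left(-68\right) 149 + \frac{646}{43} = -10132 + \frac{646}{43} = - \frac{435030}{43}$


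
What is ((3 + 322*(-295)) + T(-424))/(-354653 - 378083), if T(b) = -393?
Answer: 23845/183184 ≈ 0.13017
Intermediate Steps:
((3 + 322*(-295)) + T(-424))/(-354653 - 378083) = ((3 + 322*(-295)) - 393)/(-354653 - 378083) = ((3 - 94990) - 393)/(-732736) = (-94987 - 393)*(-1/732736) = -95380*(-1/732736) = 23845/183184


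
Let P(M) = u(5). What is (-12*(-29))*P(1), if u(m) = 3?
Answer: 1044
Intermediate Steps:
P(M) = 3
(-12*(-29))*P(1) = -12*(-29)*3 = 348*3 = 1044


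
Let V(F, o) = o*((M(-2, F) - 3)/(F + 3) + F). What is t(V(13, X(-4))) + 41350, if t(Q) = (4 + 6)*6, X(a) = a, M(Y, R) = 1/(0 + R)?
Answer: 41410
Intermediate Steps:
M(Y, R) = 1/R
V(F, o) = o*(F + (-3 + 1/F)/(3 + F)) (V(F, o) = o*((1/F - 3)/(F + 3) + F) = o*((-3 + 1/F)/(3 + F) + F) = o*(F + (-3 + 1/F)/(3 + F)))
t(Q) = 60 (t(Q) = 10*6 = 60)
t(V(13, X(-4))) + 41350 = 60 + 41350 = 41410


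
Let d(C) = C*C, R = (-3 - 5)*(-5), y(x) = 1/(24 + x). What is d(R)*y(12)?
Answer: 400/9 ≈ 44.444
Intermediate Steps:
R = 40 (R = -8*(-5) = 40)
d(C) = C**2
d(R)*y(12) = 40**2/(24 + 12) = 1600/36 = 1600*(1/36) = 400/9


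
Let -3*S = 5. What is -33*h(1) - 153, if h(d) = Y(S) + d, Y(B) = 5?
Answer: -351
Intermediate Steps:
S = -5/3 (S = -⅓*5 = -5/3 ≈ -1.6667)
h(d) = 5 + d
-33*h(1) - 153 = -33*(5 + 1) - 153 = -33*6 - 153 = -198 - 153 = -351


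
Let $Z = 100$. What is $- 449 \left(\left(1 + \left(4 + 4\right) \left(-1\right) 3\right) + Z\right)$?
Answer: $-34573$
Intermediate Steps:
$- 449 \left(\left(1 + \left(4 + 4\right) \left(-1\right) 3\right) + Z\right) = - 449 \left(\left(1 + \left(4 + 4\right) \left(-1\right) 3\right) + 100\right) = - 449 \left(\left(1 + 8 \left(-1\right) 3\right) + 100\right) = - 449 \left(\left(1 - 24\right) + 100\right) = - 449 \left(-23 + 100\right) = \left(-449\right) 77 = -34573$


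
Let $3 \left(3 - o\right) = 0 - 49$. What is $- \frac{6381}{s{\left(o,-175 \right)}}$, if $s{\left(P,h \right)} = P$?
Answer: $- \frac{19143}{58} \approx -330.05$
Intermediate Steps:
$o = \frac{58}{3}$ ($o = 3 - \frac{0 - 49}{3} = 3 - - \frac{49}{3} = 3 + \frac{49}{3} = \frac{58}{3} \approx 19.333$)
$- \frac{6381}{s{\left(o,-175 \right)}} = - \frac{6381}{\frac{58}{3}} = \left(-6381\right) \frac{3}{58} = - \frac{19143}{58}$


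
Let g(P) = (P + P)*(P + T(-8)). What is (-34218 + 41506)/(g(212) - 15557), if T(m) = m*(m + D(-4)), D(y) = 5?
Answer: 7288/84507 ≈ 0.086241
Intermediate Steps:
T(m) = m*(5 + m) (T(m) = m*(m + 5) = m*(5 + m))
g(P) = 2*P*(24 + P) (g(P) = (P + P)*(P - 8*(5 - 8)) = (2*P)*(P - 8*(-3)) = (2*P)*(P + 24) = (2*P)*(24 + P) = 2*P*(24 + P))
(-34218 + 41506)/(g(212) - 15557) = (-34218 + 41506)/(2*212*(24 + 212) - 15557) = 7288/(2*212*236 - 15557) = 7288/(100064 - 15557) = 7288/84507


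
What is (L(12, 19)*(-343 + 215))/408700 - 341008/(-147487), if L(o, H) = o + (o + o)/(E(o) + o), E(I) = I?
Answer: 34781137808/15069484225 ≈ 2.3081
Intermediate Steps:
L(o, H) = 1 + o (L(o, H) = o + (o + o)/(o + o) = o + (2*o)/((2*o)) = o + (2*o)*(1/(2*o)) = o + 1 = 1 + o)
(L(12, 19)*(-343 + 215))/408700 - 341008/(-147487) = ((1 + 12)*(-343 + 215))/408700 - 341008/(-147487) = (13*(-128))*(1/408700) - 341008*(-1/147487) = -1664*1/408700 + 341008/147487 = -416/102175 + 341008/147487 = 34781137808/15069484225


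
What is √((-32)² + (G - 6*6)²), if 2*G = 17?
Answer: √7121/2 ≈ 42.193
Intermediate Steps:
G = 17/2 (G = (½)*17 = 17/2 ≈ 8.5000)
√((-32)² + (G - 6*6)²) = √((-32)² + (17/2 - 6*6)²) = √(1024 + (17/2 - 36)²) = √(1024 + (-55/2)²) = √(1024 + 3025/4) = √(7121/4) = √7121/2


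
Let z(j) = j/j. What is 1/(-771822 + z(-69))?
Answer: -1/771821 ≈ -1.2956e-6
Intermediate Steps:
z(j) = 1
1/(-771822 + z(-69)) = 1/(-771822 + 1) = 1/(-771821) = -1/771821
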